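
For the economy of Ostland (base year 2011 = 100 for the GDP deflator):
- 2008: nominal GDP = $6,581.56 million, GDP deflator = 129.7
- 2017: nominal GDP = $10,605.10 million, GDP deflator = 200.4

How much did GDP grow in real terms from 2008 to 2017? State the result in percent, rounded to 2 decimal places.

4.29%

Deflate each year: 2008 → 6581.56/1.297 = 5074.45; 2017 → 10605.10/2.004 = 5291.97.
So real GDP changed by 5291.97/5074.45 − 1 = 0.0429, i.e. 4.29%.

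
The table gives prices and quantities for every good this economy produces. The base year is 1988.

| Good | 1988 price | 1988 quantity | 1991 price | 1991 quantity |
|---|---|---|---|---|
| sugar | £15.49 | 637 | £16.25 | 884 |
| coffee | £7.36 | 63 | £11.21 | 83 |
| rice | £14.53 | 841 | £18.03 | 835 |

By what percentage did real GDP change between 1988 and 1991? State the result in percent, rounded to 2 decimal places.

Real GDP 1988 = Nominal GDP 1988 = 15.49·637 + 7.36·63 + 14.53·841 = 22550.54.
Real GDP 1991 (at 1988 prices) = 15.49·884 + 7.36·83 + 14.53·835 = 26436.59.
Real growth = 26436.59/22550.54 − 1 = 0.1723.

17.23%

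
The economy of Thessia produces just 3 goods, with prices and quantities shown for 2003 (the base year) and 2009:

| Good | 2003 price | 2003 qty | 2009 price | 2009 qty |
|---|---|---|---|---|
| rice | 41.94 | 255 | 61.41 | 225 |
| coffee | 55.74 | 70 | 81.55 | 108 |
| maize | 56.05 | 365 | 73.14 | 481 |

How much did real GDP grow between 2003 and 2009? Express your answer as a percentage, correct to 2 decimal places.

21.00%

Real GDP 2003 = Nominal GDP 2003 = 41.94·255 + 55.74·70 + 56.05·365 = 35054.75.
Real GDP 2009 (at 2003 prices) = 41.94·225 + 55.74·108 + 56.05·481 = 42416.47.
Real growth = 42416.47/35054.75 − 1 = 0.2100.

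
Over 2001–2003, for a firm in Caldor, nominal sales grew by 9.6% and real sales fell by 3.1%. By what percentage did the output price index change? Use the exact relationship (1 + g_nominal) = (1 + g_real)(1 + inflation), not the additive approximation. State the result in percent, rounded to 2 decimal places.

(1 + g_nom) = (1 + g_real)(1 + π), so π = 1.0960 / 0.9690 − 1 = 0.13106.

13.11%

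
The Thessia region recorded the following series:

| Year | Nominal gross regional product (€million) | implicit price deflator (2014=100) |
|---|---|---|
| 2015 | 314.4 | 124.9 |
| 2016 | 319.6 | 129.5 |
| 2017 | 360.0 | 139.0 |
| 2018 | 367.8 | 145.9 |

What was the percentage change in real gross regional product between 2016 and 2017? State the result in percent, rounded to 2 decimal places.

Real gross regional product 2016 = 319.6/1.295 = 246.80.
Real gross regional product 2017 = 360.0/1.390 = 258.99.
Change = 258.99/246.80 − 1 = 0.0494.

4.94%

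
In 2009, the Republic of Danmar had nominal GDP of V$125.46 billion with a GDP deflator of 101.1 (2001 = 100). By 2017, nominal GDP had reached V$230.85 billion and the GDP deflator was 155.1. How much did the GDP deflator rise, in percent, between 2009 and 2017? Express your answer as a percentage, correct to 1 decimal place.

Price-level change = 155.1 / 101.1 − 1 = 0.5341.

53.4%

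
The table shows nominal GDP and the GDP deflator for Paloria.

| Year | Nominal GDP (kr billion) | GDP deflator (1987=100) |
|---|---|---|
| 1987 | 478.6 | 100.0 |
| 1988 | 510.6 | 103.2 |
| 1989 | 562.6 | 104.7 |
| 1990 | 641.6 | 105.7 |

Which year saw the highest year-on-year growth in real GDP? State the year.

1990

1988: real = 510.6/1.032 = 494.77; growth vs 1987 (478.60) = 3.38%.
1989: real = 562.6/1.047 = 537.34; growth vs 1988 (494.77) = 8.60%.
1990: real = 641.6/1.057 = 607.00; growth vs 1989 (537.34) = 12.96%.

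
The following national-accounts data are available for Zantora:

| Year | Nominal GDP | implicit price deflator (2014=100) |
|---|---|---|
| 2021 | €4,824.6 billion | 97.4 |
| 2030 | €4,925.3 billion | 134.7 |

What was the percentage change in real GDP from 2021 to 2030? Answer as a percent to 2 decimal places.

-26.18%

Deflate each year: 2021 → 4824.6/0.974 = 4953.39; 2030 → 4925.3/1.347 = 3656.50.
So real GDP changed by 3656.50/4953.39 − 1 = -0.2618, i.e. -26.18%.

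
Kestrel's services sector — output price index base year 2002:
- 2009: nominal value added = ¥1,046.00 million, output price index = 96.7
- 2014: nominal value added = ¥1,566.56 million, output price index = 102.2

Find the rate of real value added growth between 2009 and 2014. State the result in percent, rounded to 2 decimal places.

41.71%

Real value added 2009 = 1046.00 / 0.967 = 1081.70.
Real value added 2014 = 1566.56 / 1.022 = 1532.84.
Real growth = 1532.84 / 1081.70 − 1 = 0.4171.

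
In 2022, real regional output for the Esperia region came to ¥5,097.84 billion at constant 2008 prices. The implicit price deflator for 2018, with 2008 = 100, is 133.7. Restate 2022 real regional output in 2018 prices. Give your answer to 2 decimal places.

Real regional output in 2018 prices = Real regional output in 2008 prices × (P_2018/P_2008) = 5097.84 × 1.337 = 6815.81.

¥6,815.81 billion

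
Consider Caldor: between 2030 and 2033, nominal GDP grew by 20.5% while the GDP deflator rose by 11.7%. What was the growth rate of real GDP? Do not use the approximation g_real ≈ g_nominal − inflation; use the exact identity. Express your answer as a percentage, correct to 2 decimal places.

7.88%

(1 + g_nom) = (1 + g_real)(1 + π), so g_real = 1.2050 / 1.1170 − 1 = 0.07878.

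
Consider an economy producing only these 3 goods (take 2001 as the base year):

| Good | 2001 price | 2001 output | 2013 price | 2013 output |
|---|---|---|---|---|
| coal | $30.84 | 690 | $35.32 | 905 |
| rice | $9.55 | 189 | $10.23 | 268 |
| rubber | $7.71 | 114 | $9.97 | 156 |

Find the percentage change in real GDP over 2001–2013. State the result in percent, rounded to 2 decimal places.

Real GDP 2001 = Nominal GDP 2001 = 30.84·690 + 9.55·189 + 7.71·114 = 23963.49.
Real GDP 2013 (at 2001 prices) = 30.84·905 + 9.55·268 + 7.71·156 = 31672.36.
Real growth = 31672.36/23963.49 − 1 = 0.3217.

32.17%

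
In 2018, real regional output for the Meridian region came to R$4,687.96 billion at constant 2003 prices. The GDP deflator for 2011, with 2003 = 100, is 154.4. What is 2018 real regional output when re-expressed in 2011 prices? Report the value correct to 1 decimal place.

Real regional output in 2011 prices = Real regional output in 2003 prices × (P_2011/P_2003) = 4687.96 × 1.544 = 7238.21.

R$7,238.2 billion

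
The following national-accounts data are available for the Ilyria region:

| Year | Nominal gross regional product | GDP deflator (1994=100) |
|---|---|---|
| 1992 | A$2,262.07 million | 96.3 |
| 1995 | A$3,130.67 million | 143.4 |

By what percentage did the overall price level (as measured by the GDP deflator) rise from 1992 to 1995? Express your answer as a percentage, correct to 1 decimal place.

48.9%

Price-level change = 143.4 / 96.3 − 1 = 0.4891.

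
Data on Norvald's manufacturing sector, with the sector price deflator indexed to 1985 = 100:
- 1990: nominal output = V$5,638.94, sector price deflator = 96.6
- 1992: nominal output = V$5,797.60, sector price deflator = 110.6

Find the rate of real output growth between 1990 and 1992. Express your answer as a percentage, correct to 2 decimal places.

Deflate each year: 1990 → 5638.94/0.966 = 5837.41; 1992 → 5797.60/1.106 = 5241.95.
So real output changed by 5241.95/5837.41 − 1 = -0.1020, i.e. -10.20%.

-10.20%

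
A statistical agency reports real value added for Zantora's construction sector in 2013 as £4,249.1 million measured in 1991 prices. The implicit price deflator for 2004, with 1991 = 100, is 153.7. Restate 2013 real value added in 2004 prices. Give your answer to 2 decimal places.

Real value added in 2004 prices = Real value added in 1991 prices × (P_2004/P_1991) = 4249.1 × 1.537 = 6530.87.

£6,530.87 million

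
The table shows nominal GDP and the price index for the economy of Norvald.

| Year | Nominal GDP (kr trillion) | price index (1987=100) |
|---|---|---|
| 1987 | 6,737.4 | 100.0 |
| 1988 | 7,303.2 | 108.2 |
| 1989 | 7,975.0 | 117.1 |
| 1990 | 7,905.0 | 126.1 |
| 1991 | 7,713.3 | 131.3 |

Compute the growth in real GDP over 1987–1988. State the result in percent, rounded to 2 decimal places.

0.18%

Real GDP 1987 = 6737.4/1.000 = 6737.40.
Real GDP 1988 = 7303.2/1.082 = 6749.72.
Change = 6749.72/6737.40 − 1 = 0.0018.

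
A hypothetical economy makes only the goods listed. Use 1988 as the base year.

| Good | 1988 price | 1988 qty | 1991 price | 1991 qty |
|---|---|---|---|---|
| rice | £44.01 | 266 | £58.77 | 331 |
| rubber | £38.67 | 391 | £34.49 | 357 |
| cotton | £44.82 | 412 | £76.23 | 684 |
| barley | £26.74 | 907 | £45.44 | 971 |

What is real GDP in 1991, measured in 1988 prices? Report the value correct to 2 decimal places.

Real GDP 1991 = Σ (p_1988 × q_1991) = 44.01·331 + 38.67·357 + 44.82·684 + 26.74·971 = 84993.92.

£84993.92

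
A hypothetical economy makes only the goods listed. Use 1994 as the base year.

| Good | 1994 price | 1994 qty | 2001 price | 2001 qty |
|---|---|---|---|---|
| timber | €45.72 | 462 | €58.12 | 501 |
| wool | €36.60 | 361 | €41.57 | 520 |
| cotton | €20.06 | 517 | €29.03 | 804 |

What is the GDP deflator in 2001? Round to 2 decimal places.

Nominal GDP 2001 = 58.12·501 + 41.57·520 + 29.03·804 = 74074.64.
Real GDP 2001 (at 1994 prices) = 45.72·501 + 36.60·520 + 20.06·804 = 58065.96.
Deflator = Nominal/Real × 100 = 74074.64/58065.96 × 100 = 127.570.

127.57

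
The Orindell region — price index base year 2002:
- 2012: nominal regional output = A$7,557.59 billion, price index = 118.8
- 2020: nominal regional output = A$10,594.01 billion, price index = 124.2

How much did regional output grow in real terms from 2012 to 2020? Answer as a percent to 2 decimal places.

Real regional output 2012 = 7557.59 / 1.188 = 6361.61.
Real regional output 2020 = 10594.01 / 1.242 = 8529.80.
Real growth = 8529.80 / 6361.61 − 1 = 0.3408.

34.08%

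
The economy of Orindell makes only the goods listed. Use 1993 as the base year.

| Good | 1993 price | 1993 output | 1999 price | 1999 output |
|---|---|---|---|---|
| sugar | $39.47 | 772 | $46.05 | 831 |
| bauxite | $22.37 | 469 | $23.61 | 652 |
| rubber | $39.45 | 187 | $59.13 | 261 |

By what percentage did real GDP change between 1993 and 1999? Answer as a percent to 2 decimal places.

Real GDP 1993 = Nominal GDP 1993 = 39.47·772 + 22.37·469 + 39.45·187 = 48339.52.
Real GDP 1999 (at 1993 prices) = 39.47·831 + 22.37·652 + 39.45·261 = 57681.26.
Real growth = 57681.26/48339.52 − 1 = 0.1933.

19.33%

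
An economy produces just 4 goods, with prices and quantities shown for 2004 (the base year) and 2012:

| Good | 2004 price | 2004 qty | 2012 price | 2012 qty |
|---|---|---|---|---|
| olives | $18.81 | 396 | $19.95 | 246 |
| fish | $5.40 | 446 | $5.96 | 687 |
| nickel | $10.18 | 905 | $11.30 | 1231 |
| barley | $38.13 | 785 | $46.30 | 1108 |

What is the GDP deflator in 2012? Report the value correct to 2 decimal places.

Nominal GDP 2012 = 19.95·246 + 5.96·687 + 11.30·1231 + 46.30·1108 = 74212.92.
Real GDP 2012 (at 2004 prices) = 18.81·246 + 5.40·687 + 10.18·1231 + 38.13·1108 = 63116.68.
Deflator = Nominal/Real × 100 = 74212.92/63116.68 × 100 = 117.581.

117.58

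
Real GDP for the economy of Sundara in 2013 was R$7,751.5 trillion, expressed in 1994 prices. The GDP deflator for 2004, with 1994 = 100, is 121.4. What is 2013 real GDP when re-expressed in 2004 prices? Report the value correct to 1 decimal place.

Real GDP in 2004 prices = Real GDP in 1994 prices × (P_2004/P_1994) = 7751.5 × 1.214 = 9410.32.

R$9,410.3 trillion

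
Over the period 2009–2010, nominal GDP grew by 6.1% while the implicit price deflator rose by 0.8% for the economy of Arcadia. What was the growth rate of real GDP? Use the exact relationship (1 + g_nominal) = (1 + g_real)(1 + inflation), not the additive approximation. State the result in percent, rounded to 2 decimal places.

5.26%

(1 + g_nom) = (1 + g_real)(1 + π), so g_real = 1.0610 / 1.0080 − 1 = 0.05258.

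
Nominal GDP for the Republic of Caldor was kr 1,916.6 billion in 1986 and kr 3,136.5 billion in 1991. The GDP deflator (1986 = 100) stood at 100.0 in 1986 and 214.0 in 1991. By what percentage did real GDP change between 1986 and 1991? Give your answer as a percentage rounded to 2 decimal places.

Real GDP 1986 = 1916.6 / 1.000 = 1916.60.
Real GDP 1991 = 3136.5 / 2.140 = 1465.65.
Real growth = 1465.65 / 1916.60 − 1 = -0.2353.

-23.53%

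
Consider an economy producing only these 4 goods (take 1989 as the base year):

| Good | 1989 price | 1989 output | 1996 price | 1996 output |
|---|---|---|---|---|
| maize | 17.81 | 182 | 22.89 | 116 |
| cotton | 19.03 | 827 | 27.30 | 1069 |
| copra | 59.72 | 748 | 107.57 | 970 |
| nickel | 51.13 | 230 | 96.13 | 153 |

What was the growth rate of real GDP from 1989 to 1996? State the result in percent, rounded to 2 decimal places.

Real GDP 1989 = Nominal GDP 1989 = 17.81·182 + 19.03·827 + 59.72·748 + 51.13·230 = 75409.69.
Real GDP 1996 (at 1989 prices) = 17.81·116 + 19.03·1069 + 59.72·970 + 51.13·153 = 88160.32.
Real growth = 88160.32/75409.69 − 1 = 0.1691.

16.91%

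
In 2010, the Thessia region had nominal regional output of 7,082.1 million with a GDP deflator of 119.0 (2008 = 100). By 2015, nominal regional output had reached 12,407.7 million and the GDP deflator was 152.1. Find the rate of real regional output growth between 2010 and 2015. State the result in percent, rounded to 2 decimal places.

37.07%

Real regional output 2010 = 7082.1 / 1.190 = 5951.34.
Real regional output 2015 = 12407.7 / 1.521 = 8157.59.
Real growth = 8157.59 / 5951.34 − 1 = 0.3707.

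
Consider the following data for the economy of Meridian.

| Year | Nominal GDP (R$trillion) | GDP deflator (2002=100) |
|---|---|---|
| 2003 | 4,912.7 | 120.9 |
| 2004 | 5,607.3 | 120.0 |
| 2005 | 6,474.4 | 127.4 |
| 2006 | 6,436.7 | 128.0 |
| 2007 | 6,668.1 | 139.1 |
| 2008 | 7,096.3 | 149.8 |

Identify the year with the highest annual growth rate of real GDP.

2004

2004: real = 5607.3/1.200 = 4672.75; growth vs 2003 (4063.44) = 14.99%.
2005: real = 6474.4/1.274 = 5081.95; growth vs 2004 (4672.75) = 8.76%.
2006: real = 6436.7/1.280 = 5028.67; growth vs 2005 (5081.95) = -1.05%.
2007: real = 6668.1/1.391 = 4793.75; growth vs 2006 (5028.67) = -4.67%.
2008: real = 7096.3/1.498 = 4737.18; growth vs 2007 (4793.75) = -1.18%.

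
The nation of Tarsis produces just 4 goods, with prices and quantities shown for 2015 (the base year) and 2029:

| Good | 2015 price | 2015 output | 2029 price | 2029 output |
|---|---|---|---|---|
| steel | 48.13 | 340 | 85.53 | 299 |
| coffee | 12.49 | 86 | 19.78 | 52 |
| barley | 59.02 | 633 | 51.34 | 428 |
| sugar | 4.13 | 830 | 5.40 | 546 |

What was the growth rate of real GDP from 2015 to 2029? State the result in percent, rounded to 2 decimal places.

-26.91%

Real GDP 2015 = Nominal GDP 2015 = 48.13·340 + 12.49·86 + 59.02·633 + 4.13·830 = 58225.90.
Real GDP 2029 (at 2015 prices) = 48.13·299 + 12.49·52 + 59.02·428 + 4.13·546 = 42555.89.
Real growth = 42555.89/58225.90 − 1 = -0.2691.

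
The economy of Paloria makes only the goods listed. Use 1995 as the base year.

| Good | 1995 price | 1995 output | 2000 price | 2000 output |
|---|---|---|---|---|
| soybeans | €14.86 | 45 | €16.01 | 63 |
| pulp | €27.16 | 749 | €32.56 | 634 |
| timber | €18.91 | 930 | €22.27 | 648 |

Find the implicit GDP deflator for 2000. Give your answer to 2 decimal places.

Nominal GDP 2000 = 16.01·63 + 32.56·634 + 22.27·648 = 36082.63.
Real GDP 2000 (at 1995 prices) = 14.86·63 + 27.16·634 + 18.91·648 = 30409.30.
Deflator = Nominal/Real × 100 = 36082.63/30409.30 × 100 = 118.657.

118.66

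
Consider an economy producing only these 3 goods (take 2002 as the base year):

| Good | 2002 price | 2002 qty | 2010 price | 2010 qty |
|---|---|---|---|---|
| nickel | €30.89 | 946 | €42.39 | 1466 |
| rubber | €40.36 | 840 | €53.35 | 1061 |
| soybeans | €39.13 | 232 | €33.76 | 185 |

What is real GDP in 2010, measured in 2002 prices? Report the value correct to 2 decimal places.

€95345.75

Real GDP 2010 = Σ (p_2002 × q_2010) = 30.89·1466 + 40.36·1061 + 39.13·185 = 95345.75.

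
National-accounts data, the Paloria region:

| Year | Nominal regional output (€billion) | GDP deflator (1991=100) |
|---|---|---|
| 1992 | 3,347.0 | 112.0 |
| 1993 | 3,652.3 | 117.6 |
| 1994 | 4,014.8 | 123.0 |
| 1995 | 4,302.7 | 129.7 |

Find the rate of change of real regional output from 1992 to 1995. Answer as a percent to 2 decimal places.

11.01%

Real regional output 1992 = 3347.0/1.120 = 2988.39.
Real regional output 1995 = 4302.7/1.297 = 3317.42.
Change = 3317.42/2988.39 − 1 = 0.1101.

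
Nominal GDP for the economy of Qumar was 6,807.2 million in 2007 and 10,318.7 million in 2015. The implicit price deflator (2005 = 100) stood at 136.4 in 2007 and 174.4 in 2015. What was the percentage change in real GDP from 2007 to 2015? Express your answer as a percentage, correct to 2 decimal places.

18.56%

Deflate each year: 2007 → 6807.2/1.364 = 4990.62; 2015 → 10318.7/1.744 = 5916.69.
So real GDP changed by 5916.69/4990.62 − 1 = 0.1856, i.e. 18.56%.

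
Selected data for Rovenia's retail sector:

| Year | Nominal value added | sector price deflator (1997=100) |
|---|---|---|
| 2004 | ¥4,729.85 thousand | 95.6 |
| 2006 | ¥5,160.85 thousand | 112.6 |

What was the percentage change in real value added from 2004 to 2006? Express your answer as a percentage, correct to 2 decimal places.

Real value added 2004 = 4729.85 / 0.956 = 4947.54.
Real value added 2006 = 5160.85 / 1.126 = 4583.35.
Real growth = 4583.35 / 4947.54 − 1 = -0.0736.

-7.36%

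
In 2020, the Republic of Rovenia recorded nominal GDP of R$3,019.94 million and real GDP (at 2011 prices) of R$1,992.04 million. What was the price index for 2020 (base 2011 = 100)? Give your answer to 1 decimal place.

151.6

price index = (Nominal / Real) × 100 = 3019.94 / 1992.04 × 100 = 151.60.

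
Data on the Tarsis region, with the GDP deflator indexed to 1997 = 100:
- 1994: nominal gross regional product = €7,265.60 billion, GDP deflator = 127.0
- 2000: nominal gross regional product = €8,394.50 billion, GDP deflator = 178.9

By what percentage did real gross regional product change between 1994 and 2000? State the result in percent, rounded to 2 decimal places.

-17.98%

Deflate each year: 1994 → 7265.60/1.270 = 5720.94; 2000 → 8394.50/1.789 = 4692.29.
So real gross regional product changed by 4692.29/5720.94 − 1 = -0.1798, i.e. -17.98%.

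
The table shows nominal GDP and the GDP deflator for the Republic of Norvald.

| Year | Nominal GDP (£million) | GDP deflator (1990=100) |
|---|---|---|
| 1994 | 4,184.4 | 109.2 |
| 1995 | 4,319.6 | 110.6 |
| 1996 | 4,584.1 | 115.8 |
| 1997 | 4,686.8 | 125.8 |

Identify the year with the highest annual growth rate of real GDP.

1995

1995: real = 4319.6/1.106 = 3905.61; growth vs 1994 (3831.87) = 1.92%.
1996: real = 4584.1/1.158 = 3958.64; growth vs 1995 (3905.61) = 1.36%.
1997: real = 4686.8/1.258 = 3725.60; growth vs 1996 (3958.64) = -5.89%.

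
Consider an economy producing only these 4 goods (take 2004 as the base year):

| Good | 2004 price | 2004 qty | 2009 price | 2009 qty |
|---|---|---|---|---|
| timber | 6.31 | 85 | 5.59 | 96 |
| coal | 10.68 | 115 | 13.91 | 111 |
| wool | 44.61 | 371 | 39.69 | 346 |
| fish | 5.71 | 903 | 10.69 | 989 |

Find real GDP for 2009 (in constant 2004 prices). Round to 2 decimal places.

Real GDP 2009 = Σ (p_2004 × q_2009) = 6.31·96 + 10.68·111 + 44.61·346 + 5.71·989 = 22873.49.

22873.49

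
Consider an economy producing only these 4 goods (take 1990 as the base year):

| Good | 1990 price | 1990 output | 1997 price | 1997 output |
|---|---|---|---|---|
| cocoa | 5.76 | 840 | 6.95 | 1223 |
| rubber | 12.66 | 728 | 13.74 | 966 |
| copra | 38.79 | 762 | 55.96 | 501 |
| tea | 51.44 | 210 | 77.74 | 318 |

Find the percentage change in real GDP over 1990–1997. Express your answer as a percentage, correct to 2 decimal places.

Real GDP 1990 = Nominal GDP 1990 = 5.76·840 + 12.66·728 + 38.79·762 + 51.44·210 = 54415.26.
Real GDP 1997 (at 1990 prices) = 5.76·1223 + 12.66·966 + 38.79·501 + 51.44·318 = 55065.75.
Real growth = 55065.75/54415.26 − 1 = 0.0120.

1.20%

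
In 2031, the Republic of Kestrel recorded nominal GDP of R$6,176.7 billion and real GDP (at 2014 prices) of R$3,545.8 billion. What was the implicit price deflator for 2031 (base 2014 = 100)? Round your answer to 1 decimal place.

174.2

implicit price deflator = (Nominal / Real) × 100 = 6176.7 / 3545.8 × 100 = 174.20.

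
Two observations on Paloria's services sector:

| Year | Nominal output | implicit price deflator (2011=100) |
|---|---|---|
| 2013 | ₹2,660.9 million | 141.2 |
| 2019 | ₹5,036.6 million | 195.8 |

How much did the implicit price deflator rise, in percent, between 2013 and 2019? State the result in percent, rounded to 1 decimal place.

38.7%

Price-level change = 195.8 / 141.2 − 1 = 0.3867.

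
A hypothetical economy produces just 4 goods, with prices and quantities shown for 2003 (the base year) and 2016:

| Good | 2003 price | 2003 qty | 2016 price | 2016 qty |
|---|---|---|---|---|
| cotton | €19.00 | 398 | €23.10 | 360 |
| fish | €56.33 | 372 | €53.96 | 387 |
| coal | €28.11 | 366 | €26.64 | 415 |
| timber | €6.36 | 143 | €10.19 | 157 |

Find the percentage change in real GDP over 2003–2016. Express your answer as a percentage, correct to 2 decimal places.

Real GDP 2003 = Nominal GDP 2003 = 19.00·398 + 56.33·372 + 28.11·366 + 6.36·143 = 39714.50.
Real GDP 2016 (at 2003 prices) = 19.00·360 + 56.33·387 + 28.11·415 + 6.36·157 = 41303.88.
Real growth = 41303.88/39714.50 − 1 = 0.0400.

4.00%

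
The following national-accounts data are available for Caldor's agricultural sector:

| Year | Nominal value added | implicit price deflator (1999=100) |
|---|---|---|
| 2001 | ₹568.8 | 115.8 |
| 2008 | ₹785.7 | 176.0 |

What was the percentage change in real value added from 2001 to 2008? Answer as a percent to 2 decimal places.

-9.11%

Real value added 2001 = 568.8 / 1.158 = 491.19.
Real value added 2008 = 785.7 / 1.760 = 446.42.
Real growth = 446.42 / 491.19 − 1 = -0.0911.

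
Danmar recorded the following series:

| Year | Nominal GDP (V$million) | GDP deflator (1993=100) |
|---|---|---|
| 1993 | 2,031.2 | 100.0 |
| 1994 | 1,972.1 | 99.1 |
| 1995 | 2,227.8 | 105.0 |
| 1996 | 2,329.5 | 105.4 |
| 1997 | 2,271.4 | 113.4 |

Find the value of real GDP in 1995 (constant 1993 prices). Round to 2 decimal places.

Real GDP 1995 = 2227.8 / 1.050 = 2121.71.

V$2,121.71 million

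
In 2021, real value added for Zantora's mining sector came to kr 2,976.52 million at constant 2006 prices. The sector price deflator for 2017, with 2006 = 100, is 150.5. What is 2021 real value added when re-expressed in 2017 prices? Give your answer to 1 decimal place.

kr 4,479.7 million

Real value added in 2017 prices = Real value added in 2006 prices × (P_2017/P_2006) = 2976.52 × 1.505 = 4479.66.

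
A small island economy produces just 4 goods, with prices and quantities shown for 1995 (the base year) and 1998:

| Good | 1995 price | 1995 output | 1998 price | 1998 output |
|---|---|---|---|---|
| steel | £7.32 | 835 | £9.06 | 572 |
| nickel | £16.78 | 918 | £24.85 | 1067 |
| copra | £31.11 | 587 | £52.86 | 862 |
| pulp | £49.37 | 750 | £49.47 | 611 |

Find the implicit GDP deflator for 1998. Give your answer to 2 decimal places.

Nominal GDP 1998 = 9.06·572 + 24.85·1067 + 52.86·862 + 49.47·611 = 107488.76.
Real GDP 1998 (at 1995 prices) = 7.32·572 + 16.78·1067 + 31.11·862 + 49.37·611 = 79073.19.
Deflator = Nominal/Real × 100 = 107488.76/79073.19 × 100 = 135.936.

135.94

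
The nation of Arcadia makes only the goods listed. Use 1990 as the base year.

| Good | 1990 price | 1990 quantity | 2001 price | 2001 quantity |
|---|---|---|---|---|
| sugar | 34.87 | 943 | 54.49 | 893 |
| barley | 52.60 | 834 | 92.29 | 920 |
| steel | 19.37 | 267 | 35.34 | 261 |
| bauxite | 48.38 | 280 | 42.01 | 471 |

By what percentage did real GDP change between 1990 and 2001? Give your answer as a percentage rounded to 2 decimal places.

12.47%

Real GDP 1990 = Nominal GDP 1990 = 34.87·943 + 52.60·834 + 19.37·267 + 48.38·280 = 95469.00.
Real GDP 2001 (at 1990 prices) = 34.87·893 + 52.60·920 + 19.37·261 + 48.38·471 = 107373.46.
Real growth = 107373.46/95469.00 − 1 = 0.1247.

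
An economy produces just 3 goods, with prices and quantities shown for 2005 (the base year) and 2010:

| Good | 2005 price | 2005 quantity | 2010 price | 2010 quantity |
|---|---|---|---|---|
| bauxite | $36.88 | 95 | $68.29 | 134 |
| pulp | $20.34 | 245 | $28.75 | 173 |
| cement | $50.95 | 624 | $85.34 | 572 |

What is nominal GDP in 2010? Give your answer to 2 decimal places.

Nominal GDP 2010 = Σ (p_2010 × q_2010) = 68.29·134 + 28.75·173 + 85.34·572 = 62939.09.

$62939.09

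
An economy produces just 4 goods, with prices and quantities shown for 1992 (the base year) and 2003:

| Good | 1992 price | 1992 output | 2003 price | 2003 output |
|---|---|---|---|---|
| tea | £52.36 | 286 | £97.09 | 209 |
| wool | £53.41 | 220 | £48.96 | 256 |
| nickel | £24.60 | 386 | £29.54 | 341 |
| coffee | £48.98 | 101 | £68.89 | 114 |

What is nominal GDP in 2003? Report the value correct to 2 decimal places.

Nominal GDP 2003 = Σ (p_2003 × q_2003) = 97.09·209 + 48.96·256 + 29.54·341 + 68.89·114 = 50752.17.

£50752.17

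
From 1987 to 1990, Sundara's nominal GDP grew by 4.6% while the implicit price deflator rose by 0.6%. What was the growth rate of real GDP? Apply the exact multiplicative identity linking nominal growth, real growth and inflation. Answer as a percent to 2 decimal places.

3.98%

(1 + g_nom) = (1 + g_real)(1 + π), so g_real = 1.0460 / 1.0060 − 1 = 0.03976.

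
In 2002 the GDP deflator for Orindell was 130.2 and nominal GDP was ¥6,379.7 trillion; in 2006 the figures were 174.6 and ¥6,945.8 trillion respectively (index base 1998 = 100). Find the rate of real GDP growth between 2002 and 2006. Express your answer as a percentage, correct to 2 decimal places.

Real GDP 2002 = 6379.7 / 1.302 = 4899.92.
Real GDP 2006 = 6945.8 / 1.746 = 3978.12.
Real growth = 3978.12 / 4899.92 − 1 = -0.1881.

-18.81%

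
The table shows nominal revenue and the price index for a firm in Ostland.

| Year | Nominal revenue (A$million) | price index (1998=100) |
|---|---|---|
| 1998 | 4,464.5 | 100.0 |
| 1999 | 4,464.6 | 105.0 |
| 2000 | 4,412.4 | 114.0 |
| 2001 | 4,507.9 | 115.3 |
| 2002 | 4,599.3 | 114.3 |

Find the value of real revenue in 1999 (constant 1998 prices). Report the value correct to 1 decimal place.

A$4,252.0 million

Real revenue 1999 = 4464.6 / 1.050 = 4252.00.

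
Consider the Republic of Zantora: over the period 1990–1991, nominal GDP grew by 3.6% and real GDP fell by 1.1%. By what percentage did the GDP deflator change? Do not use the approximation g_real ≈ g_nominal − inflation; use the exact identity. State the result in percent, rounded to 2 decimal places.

(1 + g_nom) = (1 + g_real)(1 + π), so π = 1.0360 / 0.9890 − 1 = 0.04752.

4.75%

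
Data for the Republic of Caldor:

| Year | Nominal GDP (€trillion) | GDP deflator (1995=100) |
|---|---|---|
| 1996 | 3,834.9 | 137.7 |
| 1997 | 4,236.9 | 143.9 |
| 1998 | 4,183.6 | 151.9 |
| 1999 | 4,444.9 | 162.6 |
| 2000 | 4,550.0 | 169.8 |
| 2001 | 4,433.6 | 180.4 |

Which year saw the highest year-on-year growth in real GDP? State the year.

1997

1997: real = 4236.9/1.439 = 2944.34; growth vs 1996 (2784.97) = 5.72%.
1998: real = 4183.6/1.519 = 2754.18; growth vs 1997 (2944.34) = -6.46%.
1999: real = 4444.9/1.626 = 2733.64; growth vs 1998 (2754.18) = -0.75%.
2000: real = 4550.0/1.698 = 2679.62; growth vs 1999 (2733.64) = -1.98%.
2001: real = 4433.6/1.804 = 2457.65; growth vs 2000 (2679.62) = -8.28%.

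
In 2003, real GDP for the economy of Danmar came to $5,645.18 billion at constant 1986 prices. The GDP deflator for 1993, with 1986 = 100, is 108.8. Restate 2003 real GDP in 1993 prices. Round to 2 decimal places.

Real GDP in 1993 prices = Real GDP in 1986 prices × (P_1993/P_1986) = 5645.18 × 1.088 = 6141.96.

$6,141.96 billion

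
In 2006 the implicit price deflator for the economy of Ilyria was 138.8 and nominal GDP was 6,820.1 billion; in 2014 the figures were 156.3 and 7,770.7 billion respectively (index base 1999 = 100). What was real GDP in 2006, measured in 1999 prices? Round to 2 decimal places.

4,913.62 billion

Real GDP = Nominal / (implicit price deflator/100) = 6820.1 / 1.388 = 4913.62.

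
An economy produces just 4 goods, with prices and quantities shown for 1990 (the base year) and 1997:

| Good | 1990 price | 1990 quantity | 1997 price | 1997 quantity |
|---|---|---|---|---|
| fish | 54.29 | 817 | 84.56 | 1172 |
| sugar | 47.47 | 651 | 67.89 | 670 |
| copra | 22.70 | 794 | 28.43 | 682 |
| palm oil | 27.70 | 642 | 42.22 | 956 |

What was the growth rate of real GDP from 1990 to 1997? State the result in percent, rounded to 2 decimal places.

23.71%

Real GDP 1990 = Nominal GDP 1990 = 54.29·817 + 47.47·651 + 22.70·794 + 27.70·642 = 111065.10.
Real GDP 1997 (at 1990 prices) = 54.29·1172 + 47.47·670 + 22.70·682 + 27.70·956 = 137395.38.
Real growth = 137395.38/111065.10 − 1 = 0.2371.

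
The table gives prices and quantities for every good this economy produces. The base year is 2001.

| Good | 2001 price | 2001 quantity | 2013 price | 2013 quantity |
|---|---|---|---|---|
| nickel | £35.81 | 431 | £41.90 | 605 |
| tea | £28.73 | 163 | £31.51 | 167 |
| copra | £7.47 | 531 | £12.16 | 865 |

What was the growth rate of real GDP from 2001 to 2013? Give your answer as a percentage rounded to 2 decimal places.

Real GDP 2001 = Nominal GDP 2001 = 35.81·431 + 28.73·163 + 7.47·531 = 24083.67.
Real GDP 2013 (at 2001 prices) = 35.81·605 + 28.73·167 + 7.47·865 = 32924.51.
Real growth = 32924.51/24083.67 − 1 = 0.3671.

36.71%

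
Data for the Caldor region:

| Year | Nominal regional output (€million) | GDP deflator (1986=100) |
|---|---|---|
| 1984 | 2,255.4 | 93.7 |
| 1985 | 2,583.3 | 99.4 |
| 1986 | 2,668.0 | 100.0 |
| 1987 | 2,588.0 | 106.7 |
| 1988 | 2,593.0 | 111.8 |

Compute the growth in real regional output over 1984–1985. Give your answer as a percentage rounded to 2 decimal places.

Real regional output 1984 = 2255.4/0.937 = 2407.04.
Real regional output 1985 = 2583.3/0.994 = 2598.89.
Change = 2598.89/2407.04 − 1 = 0.0797.

7.97%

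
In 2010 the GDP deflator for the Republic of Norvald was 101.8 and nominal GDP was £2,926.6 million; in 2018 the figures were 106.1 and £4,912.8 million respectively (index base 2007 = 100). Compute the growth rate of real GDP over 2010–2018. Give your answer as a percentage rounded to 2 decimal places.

61.06%

Real GDP 2010 = 2926.6 / 1.018 = 2874.85.
Real GDP 2018 = 4912.8 / 1.061 = 4630.35.
Real growth = 4630.35 / 2874.85 − 1 = 0.6106.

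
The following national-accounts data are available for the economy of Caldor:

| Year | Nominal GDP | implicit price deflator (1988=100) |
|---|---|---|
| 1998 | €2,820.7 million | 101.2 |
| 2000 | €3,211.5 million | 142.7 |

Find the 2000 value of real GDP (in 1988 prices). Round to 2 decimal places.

Real GDP = Nominal / (implicit price deflator/100) = 3211.5 / 1.427 = 2250.53.

€2,250.53 million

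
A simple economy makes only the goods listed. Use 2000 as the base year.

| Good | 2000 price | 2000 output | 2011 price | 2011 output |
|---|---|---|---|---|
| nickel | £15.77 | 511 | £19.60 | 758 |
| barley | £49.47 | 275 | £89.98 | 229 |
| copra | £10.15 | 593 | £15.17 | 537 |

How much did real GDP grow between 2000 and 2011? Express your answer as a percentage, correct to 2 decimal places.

Real GDP 2000 = Nominal GDP 2000 = 15.77·511 + 49.47·275 + 10.15·593 = 27681.67.
Real GDP 2011 (at 2000 prices) = 15.77·758 + 49.47·229 + 10.15·537 = 28732.84.
Real growth = 28732.84/27681.67 − 1 = 0.0380.

3.80%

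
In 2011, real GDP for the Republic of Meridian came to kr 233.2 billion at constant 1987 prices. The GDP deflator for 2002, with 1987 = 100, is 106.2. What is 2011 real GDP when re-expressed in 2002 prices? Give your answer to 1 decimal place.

kr 247.7 billion

Real GDP in 2002 prices = Real GDP in 1987 prices × (P_2002/P_1987) = 233.2 × 1.062 = 247.66.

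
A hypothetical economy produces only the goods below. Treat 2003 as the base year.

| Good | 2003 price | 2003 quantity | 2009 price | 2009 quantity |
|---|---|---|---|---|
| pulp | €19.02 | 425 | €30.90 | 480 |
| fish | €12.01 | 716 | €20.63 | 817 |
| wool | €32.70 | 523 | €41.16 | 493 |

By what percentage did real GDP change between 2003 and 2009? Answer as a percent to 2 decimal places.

Real GDP 2003 = Nominal GDP 2003 = 19.02·425 + 12.01·716 + 32.70·523 = 33784.76.
Real GDP 2009 (at 2003 prices) = 19.02·480 + 12.01·817 + 32.70·493 = 35062.87.
Real growth = 35062.87/33784.76 − 1 = 0.0378.

3.78%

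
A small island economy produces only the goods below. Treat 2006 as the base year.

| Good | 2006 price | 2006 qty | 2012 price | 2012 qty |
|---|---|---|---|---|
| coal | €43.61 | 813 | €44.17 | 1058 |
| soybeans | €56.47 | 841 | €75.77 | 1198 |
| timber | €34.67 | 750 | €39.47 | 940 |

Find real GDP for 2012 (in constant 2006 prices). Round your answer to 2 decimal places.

Real GDP 2012 = Σ (p_2006 × q_2012) = 43.61·1058 + 56.47·1198 + 34.67·940 = 146380.24.

€146380.24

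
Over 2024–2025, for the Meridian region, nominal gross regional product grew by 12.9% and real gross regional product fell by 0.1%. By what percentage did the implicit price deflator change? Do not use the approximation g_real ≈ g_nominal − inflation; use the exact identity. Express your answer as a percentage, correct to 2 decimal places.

(1 + g_nom) = (1 + g_real)(1 + π), so π = 1.1290 / 0.9990 − 1 = 0.13013.

13.01%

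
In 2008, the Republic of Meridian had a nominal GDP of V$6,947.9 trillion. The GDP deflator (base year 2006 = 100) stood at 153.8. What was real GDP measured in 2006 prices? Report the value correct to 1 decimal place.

V$4,517.5 trillion

Real GDP = Nominal / (GDP deflator/100) = 6947.9 / 1.538 = 4517.49.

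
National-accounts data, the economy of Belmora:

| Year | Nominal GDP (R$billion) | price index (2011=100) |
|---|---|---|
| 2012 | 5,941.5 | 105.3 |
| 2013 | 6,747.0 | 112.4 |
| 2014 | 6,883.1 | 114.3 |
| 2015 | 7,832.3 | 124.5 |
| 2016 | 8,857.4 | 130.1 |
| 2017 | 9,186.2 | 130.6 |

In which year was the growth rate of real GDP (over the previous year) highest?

2016

2013: real = 6747.0/1.124 = 6002.67; growth vs 2012 (5642.45) = 6.38%.
2014: real = 6883.1/1.143 = 6021.96; growth vs 2013 (6002.67) = 0.32%.
2015: real = 7832.3/1.245 = 6291.00; growth vs 2014 (6021.96) = 4.47%.
2016: real = 8857.4/1.301 = 6808.15; growth vs 2015 (6291.00) = 8.22%.
2017: real = 9186.2/1.306 = 7033.84; growth vs 2016 (6808.15) = 3.31%.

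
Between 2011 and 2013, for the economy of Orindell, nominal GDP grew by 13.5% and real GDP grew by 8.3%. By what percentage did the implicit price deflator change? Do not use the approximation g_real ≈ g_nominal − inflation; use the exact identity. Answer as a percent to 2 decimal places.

(1 + g_nom) = (1 + g_real)(1 + π), so π = 1.1350 / 1.0830 − 1 = 0.04801.

4.80%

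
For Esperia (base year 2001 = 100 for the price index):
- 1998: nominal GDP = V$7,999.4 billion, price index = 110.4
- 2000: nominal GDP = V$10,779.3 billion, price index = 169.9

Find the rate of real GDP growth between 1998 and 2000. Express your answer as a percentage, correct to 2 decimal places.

Deflate each year: 1998 → 7999.4/1.104 = 7245.83; 2000 → 10779.3/1.699 = 6344.50.
So real GDP changed by 6344.50/7245.83 − 1 = -0.1244, i.e. -12.44%.

-12.44%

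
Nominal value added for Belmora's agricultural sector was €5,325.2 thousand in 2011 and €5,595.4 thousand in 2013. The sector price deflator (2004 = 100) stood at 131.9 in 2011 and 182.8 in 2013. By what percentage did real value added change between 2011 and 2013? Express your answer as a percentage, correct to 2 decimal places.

-24.18%

Real value added 2011 = 5325.2 / 1.319 = 4037.30.
Real value added 2013 = 5595.4 / 1.828 = 3060.94.
Real growth = 3060.94 / 4037.30 − 1 = -0.2418.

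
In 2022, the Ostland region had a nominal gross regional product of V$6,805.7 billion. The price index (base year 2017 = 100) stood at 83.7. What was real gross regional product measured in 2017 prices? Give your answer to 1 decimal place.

V$8,131.1 billion

Real gross regional product = Nominal / (price index/100) = 6805.7 / 0.837 = 8131.06.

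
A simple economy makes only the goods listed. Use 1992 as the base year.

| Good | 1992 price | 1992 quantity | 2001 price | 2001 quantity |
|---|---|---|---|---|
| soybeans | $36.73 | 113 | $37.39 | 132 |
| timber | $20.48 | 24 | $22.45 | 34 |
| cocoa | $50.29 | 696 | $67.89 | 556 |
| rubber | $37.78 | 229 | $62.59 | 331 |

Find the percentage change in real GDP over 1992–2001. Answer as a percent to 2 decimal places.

Real GDP 1992 = Nominal GDP 1992 = 36.73·113 + 20.48·24 + 50.29·696 + 37.78·229 = 48295.47.
Real GDP 2001 (at 1992 prices) = 36.73·132 + 20.48·34 + 50.29·556 + 37.78·331 = 46011.10.
Real growth = 46011.10/48295.47 − 1 = -0.0473.

-4.73%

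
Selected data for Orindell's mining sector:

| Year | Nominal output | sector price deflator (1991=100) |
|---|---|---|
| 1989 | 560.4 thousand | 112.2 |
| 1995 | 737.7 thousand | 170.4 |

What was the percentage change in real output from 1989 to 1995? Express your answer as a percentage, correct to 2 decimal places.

-13.32%

Deflate each year: 1989 → 560.4/1.122 = 499.47; 1995 → 737.7/1.704 = 432.92.
So real output changed by 432.92/499.47 − 1 = -0.1332, i.e. -13.32%.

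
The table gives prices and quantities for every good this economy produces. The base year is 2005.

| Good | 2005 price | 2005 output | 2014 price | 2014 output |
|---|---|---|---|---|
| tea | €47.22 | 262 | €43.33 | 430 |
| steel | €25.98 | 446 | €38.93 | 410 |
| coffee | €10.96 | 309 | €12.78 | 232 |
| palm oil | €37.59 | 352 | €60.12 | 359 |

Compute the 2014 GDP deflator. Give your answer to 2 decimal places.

Nominal GDP 2014 = 43.33·430 + 38.93·410 + 12.78·232 + 60.12·359 = 59141.24.
Real GDP 2014 (at 2005 prices) = 47.22·430 + 25.98·410 + 10.96·232 + 37.59·359 = 46993.93.
Deflator = Nominal/Real × 100 = 59141.24/46993.93 × 100 = 125.849.

125.85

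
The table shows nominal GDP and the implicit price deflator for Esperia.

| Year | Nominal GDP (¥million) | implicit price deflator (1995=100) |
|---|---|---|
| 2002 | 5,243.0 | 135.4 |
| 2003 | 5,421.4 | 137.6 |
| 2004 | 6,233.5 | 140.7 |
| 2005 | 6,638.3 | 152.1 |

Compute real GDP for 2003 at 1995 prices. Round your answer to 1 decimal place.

¥3,940.0 million

Real GDP 2003 = 5421.4 / 1.376 = 3939.97.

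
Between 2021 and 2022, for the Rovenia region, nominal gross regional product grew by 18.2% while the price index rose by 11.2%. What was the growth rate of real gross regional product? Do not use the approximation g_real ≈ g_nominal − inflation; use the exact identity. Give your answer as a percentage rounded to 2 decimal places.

(1 + g_nom) = (1 + g_real)(1 + π), so g_real = 1.1820 / 1.1120 − 1 = 0.06295.

6.29%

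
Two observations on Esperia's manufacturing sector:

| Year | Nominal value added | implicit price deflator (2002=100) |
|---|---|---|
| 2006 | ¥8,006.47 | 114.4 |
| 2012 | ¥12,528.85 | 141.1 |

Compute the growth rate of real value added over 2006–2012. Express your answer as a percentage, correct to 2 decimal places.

Real value added 2006 = 8006.47 / 1.144 = 6998.66.
Real value added 2012 = 12528.85 / 1.411 = 8879.41.
Real growth = 8879.41 / 6998.66 − 1 = 0.2687.

26.87%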